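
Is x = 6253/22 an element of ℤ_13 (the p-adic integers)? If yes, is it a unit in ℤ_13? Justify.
x ∈ ℤ_13 but not a unit; v_13(x) = 2 > 0

ℤ_13 = {x ∈ ℚ_13 : v_13(x) ≥ 0} and ℤ_13^× = {x ∈ ℤ_13 : v_13(x) = 0}. Here v_13(6253/22) = v_13(num) − v_13(den) = 2; compare against these criteria.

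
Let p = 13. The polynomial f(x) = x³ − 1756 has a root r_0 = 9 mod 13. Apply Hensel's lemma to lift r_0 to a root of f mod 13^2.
r_1 = 48 (mod 169)

Hensel: r_{i+1} = r_i − f(r_i)/f′(r_i) mod 13^{i+2}, where f′(x) = 3x². Iterate:
  r_0 = 9 (mod 13)
  r_1 = 48 (mod 169)
Final: r = 48 with f(r) ≡ 0 mod 13^2.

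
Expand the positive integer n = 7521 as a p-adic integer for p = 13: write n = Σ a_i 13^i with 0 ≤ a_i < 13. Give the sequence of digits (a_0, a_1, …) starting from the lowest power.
(a_0, a_1, …) = (7, 6, 5, 3)

Repeated division by 13 gives the digits low-to-high: 7521 = 7 + 6·13^1 + 5·13^2 + 3·13^3. Digit sequence: (7, 6, 5, 3).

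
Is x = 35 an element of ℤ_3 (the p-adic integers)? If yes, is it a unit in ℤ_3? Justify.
x ∈ ℤ_3^× (unit); v_3(x) = 0

ℤ_3 = {x ∈ ℚ_3 : v_3(x) ≥ 0} and ℤ_3^× = {x ∈ ℤ_3 : v_3(x) = 0}. Here v_3(35) = v_3(num) − v_3(den) = 0; compare against these criteria.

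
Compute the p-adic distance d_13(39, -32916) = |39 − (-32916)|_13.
d_13(39, -32916) = 1/2197

Step 1 — x − y = 39 − (-32916) = 32955. Step 2 — v_13(32955) = 3 (factor: 32955 = (13^3 · 15); the sign does not affect v_p). Step 3 — |x − y|_13 = 13^{-3} = 1/2197.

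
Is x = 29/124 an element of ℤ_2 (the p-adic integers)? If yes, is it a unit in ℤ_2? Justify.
x ∉ ℤ_2 (v_2(x) = -2 < 0)

ℤ_2 = {x ∈ ℚ_2 : v_2(x) ≥ 0} and ℤ_2^× = {x ∈ ℤ_2 : v_2(x) = 0}. Here v_2(29/124) = v_2(num) − v_2(den) = -2; compare against these criteria.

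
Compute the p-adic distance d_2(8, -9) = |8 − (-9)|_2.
d_2(8, -9) = 1

Step 1 — x − y = 8 − (-9) = 17. Step 2 — v_2(17) = 0 (factor: 17 = (2^0 · 17); the sign does not affect v_p). Step 3 — |x − y|_2 = 2^{0} = 1.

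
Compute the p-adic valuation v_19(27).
v_19(27) = 0

v_19(n) is the largest exponent k such that 19^k divides n. Factor out: 27 = 19^0 · 27. (Sign doesn't affect v_p.) So v_19(27) = 0.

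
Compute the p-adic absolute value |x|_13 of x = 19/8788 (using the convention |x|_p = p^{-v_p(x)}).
|19/8788|_13 = 2197

Step 1 — compute v_13(x) by factoring powers of 13 out of the numerator and denominator: v_13(19/8788) = -3. Step 2 — apply |x|_p = p^{-v_p(x)} = 13^{3} = 2197.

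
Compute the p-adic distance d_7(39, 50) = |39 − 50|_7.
d_7(39, 50) = 1

Step 1 — x − y = 39 − 50 = -11. Step 2 — v_7(-11) = 0 (factor: -11 = −(7^0 · 11); the sign does not affect v_p). Step 3 — |x − y|_7 = 7^{0} = 1.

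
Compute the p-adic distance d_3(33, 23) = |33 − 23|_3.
d_3(33, 23) = 1

Step 1 — x − y = 33 − 23 = 10. Step 2 — v_3(10) = 0 (factor: 10 = (3^0 · 10); the sign does not affect v_p). Step 3 — |x − y|_3 = 3^{0} = 1.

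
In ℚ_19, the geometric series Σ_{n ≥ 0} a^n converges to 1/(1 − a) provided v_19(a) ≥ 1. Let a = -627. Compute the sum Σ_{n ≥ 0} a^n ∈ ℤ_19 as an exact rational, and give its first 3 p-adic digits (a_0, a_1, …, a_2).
Σ a^n = 1/(1 − a) = 1/628;  first 3 digits = (1, 5, 4)

v_19(a) = 1 ≥ 1, so the series converges in ℤ_19 to 1/(1 − a) = 1/(1 − (-627)) = 1/628. Expand this rational in ℤ_19: compute digits iteratively via d_i = x_i mod 19, x_{i+1} = (x_i − d_i)/19. The first 3 digits are (1, 5, 4).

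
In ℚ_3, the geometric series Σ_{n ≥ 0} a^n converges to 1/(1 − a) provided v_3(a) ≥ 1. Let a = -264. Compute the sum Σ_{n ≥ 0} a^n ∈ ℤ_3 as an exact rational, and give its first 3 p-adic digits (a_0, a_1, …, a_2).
Σ a^n = 1/(1 − a) = 1/265;  first 3 digits = (1, 2, 1)

v_3(a) = 1 ≥ 1, so the series converges in ℤ_3 to 1/(1 − a) = 1/(1 − (-264)) = 1/265. Expand this rational in ℤ_3: compute digits iteratively via d_i = x_i mod 3, x_{i+1} = (x_i − d_i)/3. The first 3 digits are (1, 2, 1).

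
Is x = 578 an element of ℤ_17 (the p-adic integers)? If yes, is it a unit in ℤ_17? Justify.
x ∈ ℤ_17 but not a unit; v_17(x) = 2 > 0

ℤ_17 = {x ∈ ℚ_17 : v_17(x) ≥ 0} and ℤ_17^× = {x ∈ ℤ_17 : v_17(x) = 0}. Here v_17(578) = v_17(num) − v_17(den) = 2; compare against these criteria.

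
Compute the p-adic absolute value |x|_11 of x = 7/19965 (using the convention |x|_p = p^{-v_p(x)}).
|7/19965|_11 = 1331

Step 1 — compute v_11(x) by factoring powers of 11 out of the numerator and denominator: v_11(7/19965) = -3. Step 2 — apply |x|_p = p^{-v_p(x)} = 11^{3} = 1331.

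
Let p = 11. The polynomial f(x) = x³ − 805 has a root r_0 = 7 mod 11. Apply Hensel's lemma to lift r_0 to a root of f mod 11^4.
r_3 = 14219 (mod 14641)

Hensel: r_{i+1} = r_i − f(r_i)/f′(r_i) mod 11^{i+2}, where f′(x) = 3x². Iterate:
  r_0 = 7 (mod 11)
  r_1 = 62 (mod 121)
  r_2 = 909 (mod 1331)
  r_3 = 14219 (mod 14641)
Final: r = 14219 with f(r) ≡ 0 mod 11^4.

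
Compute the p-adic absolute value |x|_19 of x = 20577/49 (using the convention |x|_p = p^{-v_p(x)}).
|20577/49|_19 = 1/6859

Step 1 — compute v_19(x) by factoring powers of 19 out of the numerator and denominator: v_19(20577/49) = 3. Step 2 — apply |x|_p = p^{-v_p(x)} = 19^{-3} = 1/6859.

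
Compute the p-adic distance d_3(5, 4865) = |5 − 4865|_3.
d_3(5, 4865) = 1/243

Step 1 — x − y = 5 − 4865 = -4860. Step 2 — v_3(-4860) = 5 (factor: -4860 = −(3^5 · 20); the sign does not affect v_p). Step 3 — |x − y|_3 = 3^{-5} = 1/243.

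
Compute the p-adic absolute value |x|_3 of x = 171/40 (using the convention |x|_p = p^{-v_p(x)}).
|171/40|_3 = 1/9

Step 1 — compute v_3(x) by factoring powers of 3 out of the numerator and denominator: v_3(171/40) = 2. Step 2 — apply |x|_p = p^{-v_p(x)} = 3^{-2} = 1/9.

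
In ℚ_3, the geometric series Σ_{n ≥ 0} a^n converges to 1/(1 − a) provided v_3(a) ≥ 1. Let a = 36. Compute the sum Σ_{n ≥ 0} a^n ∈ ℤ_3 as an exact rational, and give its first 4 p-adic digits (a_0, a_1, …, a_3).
Σ a^n = 1/(1 − a) = -1/35;  first 4 digits = (1, 0, 1, 1)

v_3(a) = 2 ≥ 1, so the series converges in ℤ_3 to 1/(1 − a) = 1/(1 − 36) = -1/35. Expand this rational in ℤ_3: compute digits iteratively via d_i = x_i mod 3, x_{i+1} = (x_i − d_i)/3. The first 4 digits are (1, 0, 1, 1).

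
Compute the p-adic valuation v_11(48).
v_11(48) = 0

v_11(n) is the largest exponent k such that 11^k divides n. Factor out: 48 = 11^0 · 48. (Sign doesn't affect v_p.) So v_11(48) = 0.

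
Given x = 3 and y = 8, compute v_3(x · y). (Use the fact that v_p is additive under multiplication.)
v_3(24) = 1

v_p(x) = 1 (factor: 3 = 3^1 · 1); v_p(y) = 0 (factor: 8 = 3^0 · 8). Additivity: v_p(xy) = v_p(x) + v_p(y) = 1 + 0 = 1. (Direct check: xy = 24 = 3^1 · (8).)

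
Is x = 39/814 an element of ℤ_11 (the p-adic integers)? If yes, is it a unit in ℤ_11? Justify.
x ∉ ℤ_11 (v_11(x) = -1 < 0)

ℤ_11 = {x ∈ ℚ_11 : v_11(x) ≥ 0} and ℤ_11^× = {x ∈ ℤ_11 : v_11(x) = 0}. Here v_11(39/814) = v_11(num) − v_11(den) = -1; compare against these criteria.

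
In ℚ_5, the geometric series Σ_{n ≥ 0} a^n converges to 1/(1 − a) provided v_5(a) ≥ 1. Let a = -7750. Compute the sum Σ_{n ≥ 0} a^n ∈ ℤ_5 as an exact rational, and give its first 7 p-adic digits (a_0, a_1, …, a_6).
Σ a^n = 1/(1 − a) = 1/7751;  first 7 digits = (1, 0, 0, 3, 2, 2, 3)

v_5(a) = 3 ≥ 1, so the series converges in ℤ_5 to 1/(1 − a) = 1/(1 − (-7750)) = 1/7751. Expand this rational in ℤ_5: compute digits iteratively via d_i = x_i mod 5, x_{i+1} = (x_i − d_i)/5. The first 7 digits are (1, 0, 0, 3, 2, 2, 3).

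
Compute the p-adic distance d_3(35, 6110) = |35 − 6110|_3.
d_3(35, 6110) = 1/243

Step 1 — x − y = 35 − 6110 = -6075. Step 2 — v_3(-6075) = 5 (factor: -6075 = −(3^5 · 25); the sign does not affect v_p). Step 3 — |x − y|_3 = 3^{-5} = 1/243.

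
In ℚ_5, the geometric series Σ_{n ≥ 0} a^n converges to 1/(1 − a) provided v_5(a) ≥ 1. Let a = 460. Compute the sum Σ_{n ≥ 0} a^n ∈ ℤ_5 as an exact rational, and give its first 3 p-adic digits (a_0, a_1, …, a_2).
Σ a^n = 1/(1 − a) = -1/459;  first 3 digits = (1, 2, 2)

v_5(a) = 1 ≥ 1, so the series converges in ℤ_5 to 1/(1 − a) = 1/(1 − 460) = -1/459. Expand this rational in ℤ_5: compute digits iteratively via d_i = x_i mod 5, x_{i+1} = (x_i − d_i)/5. The first 3 digits are (1, 2, 2).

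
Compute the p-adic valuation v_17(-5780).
v_17(-5780) = 2

v_17(n) is the largest exponent k such that 17^k divides n. Factor out: -5780 = -17^2 · 20. (Sign doesn't affect v_p.) So v_17(-5780) = 2.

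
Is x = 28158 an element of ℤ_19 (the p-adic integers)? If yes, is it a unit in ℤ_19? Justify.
x ∈ ℤ_19 but not a unit; v_19(x) = 2 > 0

ℤ_19 = {x ∈ ℚ_19 : v_19(x) ≥ 0} and ℤ_19^× = {x ∈ ℤ_19 : v_19(x) = 0}. Here v_19(28158) = v_19(num) − v_19(den) = 2; compare against these criteria.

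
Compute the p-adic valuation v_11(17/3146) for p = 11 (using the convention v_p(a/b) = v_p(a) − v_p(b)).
v_11(17/3146) = -2

Factor powers of 11 from the numerator and denominator of the reduced fraction: 17 = 11^0 · 17 and 3146 = 11^2 · 26. Apply v_p(a/b) = v_p(a) − v_p(b): v_11(17/3146) = 0 − 2 = -2.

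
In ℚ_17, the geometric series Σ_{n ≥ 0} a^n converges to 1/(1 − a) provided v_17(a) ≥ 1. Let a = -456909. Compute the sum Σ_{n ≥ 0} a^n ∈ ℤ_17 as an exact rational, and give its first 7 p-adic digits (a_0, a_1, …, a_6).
Σ a^n = 1/(1 − a) = 1/456910;  first 7 digits = (1, 0, 0, 9, 11, 16, 12)

v_17(a) = 3 ≥ 1, so the series converges in ℤ_17 to 1/(1 − a) = 1/(1 − (-456909)) = 1/456910. Expand this rational in ℤ_17: compute digits iteratively via d_i = x_i mod 17, x_{i+1} = (x_i − d_i)/17. The first 7 digits are (1, 0, 0, 9, 11, 16, 12).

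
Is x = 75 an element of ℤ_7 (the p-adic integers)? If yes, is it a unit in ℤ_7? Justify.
x ∈ ℤ_7^× (unit); v_7(x) = 0

ℤ_7 = {x ∈ ℚ_7 : v_7(x) ≥ 0} and ℤ_7^× = {x ∈ ℤ_7 : v_7(x) = 0}. Here v_7(75) = v_7(num) − v_7(den) = 0; compare against these criteria.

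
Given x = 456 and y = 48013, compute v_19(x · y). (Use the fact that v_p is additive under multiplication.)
v_19(21893928) = 4

v_p(x) = 1 (factor: 456 = 19^1 · 24); v_p(y) = 3 (factor: 48013 = 19^3 · 7). Additivity: v_p(xy) = v_p(x) + v_p(y) = 1 + 3 = 4. (Direct check: xy = 21893928 = 19^4 · (168).)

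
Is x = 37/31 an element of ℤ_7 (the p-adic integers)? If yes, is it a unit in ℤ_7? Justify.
x ∈ ℤ_7^× (unit); v_7(x) = 0

ℤ_7 = {x ∈ ℚ_7 : v_7(x) ≥ 0} and ℤ_7^× = {x ∈ ℤ_7 : v_7(x) = 0}. Here v_7(37/31) = v_7(num) − v_7(den) = 0; compare against these criteria.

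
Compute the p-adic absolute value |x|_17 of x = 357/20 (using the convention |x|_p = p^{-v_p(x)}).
|357/20|_17 = 1/17

Step 1 — compute v_17(x) by factoring powers of 17 out of the numerator and denominator: v_17(357/20) = 1. Step 2 — apply |x|_p = p^{-v_p(x)} = 17^{-1} = 1/17.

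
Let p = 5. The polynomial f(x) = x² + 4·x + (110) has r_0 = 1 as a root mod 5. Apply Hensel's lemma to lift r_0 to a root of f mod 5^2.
r_1 = 11 (mod 25)

Hensel: r_{i+1} = r_i − f(r_i)·(f′(r_i))^{-1} mod 5^{i+2}, f′(x) = 2x + 4. Iterate:
  r_0 = 1 (mod 5)
  r_1 = 11 (mod 25)
Final: r = 11 satisfies f(r) ≡ 0 mod 5^2.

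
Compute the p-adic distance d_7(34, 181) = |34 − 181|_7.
d_7(34, 181) = 1/49

Step 1 — x − y = 34 − 181 = -147. Step 2 — v_7(-147) = 2 (factor: -147 = −(7^2 · 3); the sign does not affect v_p). Step 3 — |x − y|_7 = 7^{-2} = 1/49.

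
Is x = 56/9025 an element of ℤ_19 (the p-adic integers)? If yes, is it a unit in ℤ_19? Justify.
x ∉ ℤ_19 (v_19(x) = -2 < 0)

ℤ_19 = {x ∈ ℚ_19 : v_19(x) ≥ 0} and ℤ_19^× = {x ∈ ℤ_19 : v_19(x) = 0}. Here v_19(56/9025) = v_19(num) − v_19(den) = -2; compare against these criteria.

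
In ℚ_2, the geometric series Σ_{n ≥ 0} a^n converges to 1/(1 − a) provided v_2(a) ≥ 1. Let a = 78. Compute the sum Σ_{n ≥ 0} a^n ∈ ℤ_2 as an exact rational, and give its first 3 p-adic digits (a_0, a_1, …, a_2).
Σ a^n = 1/(1 − a) = -1/77;  first 3 digits = (1, 1, 0)

v_2(a) = 1 ≥ 1, so the series converges in ℤ_2 to 1/(1 − a) = 1/(1 − 78) = -1/77. Expand this rational in ℤ_2: compute digits iteratively via d_i = x_i mod 2, x_{i+1} = (x_i − d_i)/2. The first 3 digits are (1, 1, 0).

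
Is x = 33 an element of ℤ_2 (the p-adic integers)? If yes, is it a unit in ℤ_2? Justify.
x ∈ ℤ_2^× (unit); v_2(x) = 0

ℤ_2 = {x ∈ ℚ_2 : v_2(x) ≥ 0} and ℤ_2^× = {x ∈ ℤ_2 : v_2(x) = 0}. Here v_2(33) = v_2(num) − v_2(den) = 0; compare against these criteria.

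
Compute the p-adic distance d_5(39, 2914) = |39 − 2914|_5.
d_5(39, 2914) = 1/125

Step 1 — x − y = 39 − 2914 = -2875. Step 2 — v_5(-2875) = 3 (factor: -2875 = −(5^3 · 23); the sign does not affect v_p). Step 3 — |x − y|_5 = 5^{-3} = 1/125.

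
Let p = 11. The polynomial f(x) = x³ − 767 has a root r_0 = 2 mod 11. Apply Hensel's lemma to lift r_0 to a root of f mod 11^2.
r_1 = 35 (mod 121)

Hensel: r_{i+1} = r_i − f(r_i)/f′(r_i) mod 11^{i+2}, where f′(x) = 3x². Iterate:
  r_0 = 2 (mod 11)
  r_1 = 35 (mod 121)
Final: r = 35 with f(r) ≡ 0 mod 11^2.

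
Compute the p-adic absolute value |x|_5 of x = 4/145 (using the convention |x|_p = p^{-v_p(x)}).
|4/145|_5 = 5

Step 1 — compute v_5(x) by factoring powers of 5 out of the numerator and denominator: v_5(4/145) = -1. Step 2 — apply |x|_p = p^{-v_p(x)} = 5^{1} = 5.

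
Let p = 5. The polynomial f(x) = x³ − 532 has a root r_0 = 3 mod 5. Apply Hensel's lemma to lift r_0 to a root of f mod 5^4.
r_3 = 118 (mod 625)

Hensel: r_{i+1} = r_i − f(r_i)/f′(r_i) mod 5^{i+2}, where f′(x) = 3x². Iterate:
  r_0 = 3 (mod 5)
  r_1 = 18 (mod 25)
  r_2 = 118 (mod 125)
  r_3 = 118 (mod 625)
Final: r = 118 with f(r) ≡ 0 mod 5^4.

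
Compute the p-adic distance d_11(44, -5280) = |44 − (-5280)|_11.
d_11(44, -5280) = 1/1331

Step 1 — x − y = 44 − (-5280) = 5324. Step 2 — v_11(5324) = 3 (factor: 5324 = (11^3 · 4); the sign does not affect v_p). Step 3 — |x − y|_11 = 11^{-3} = 1/1331.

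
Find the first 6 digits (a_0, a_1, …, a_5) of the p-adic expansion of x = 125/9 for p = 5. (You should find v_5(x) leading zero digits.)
(a_0, …, a_5) = (0, 0, 0, 4, 2, 0)

v_5(125/9) = 3, so a_0 = ... = a_2 = 0. Factor out: x = 5^3 · u with u = 1/9 a unit in ℤ_5. Expand u iteratively via a_{v+i} = u_i mod 5, u_{i+1} = (u_i − a_{v+i})/5:
  u_0 = 1/9;  a_3 = 4;  u_1 = (u_0 − 4)/5 = -7/9
  u_1 = -7/9;  a_4 = 2;  u_2 = (u_1 − 2)/5 = -5/9
  u_2 = -5/9;  a_5 = 0;  u_3 = (u_2 − 0)/5 = -1/9
Digits: (0, 0, 0, 4, 2, 0).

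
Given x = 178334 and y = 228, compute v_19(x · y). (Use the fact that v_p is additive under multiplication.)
v_19(40660152) = 4

v_p(x) = 3 (factor: 178334 = 19^3 · 26); v_p(y) = 1 (factor: 228 = 19^1 · 12). Additivity: v_p(xy) = v_p(x) + v_p(y) = 3 + 1 = 4. (Direct check: xy = 40660152 = 19^4 · (312).)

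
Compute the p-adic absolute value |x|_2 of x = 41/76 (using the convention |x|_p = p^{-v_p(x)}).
|41/76|_2 = 4

Step 1 — compute v_2(x) by factoring powers of 2 out of the numerator and denominator: v_2(41/76) = -2. Step 2 — apply |x|_p = p^{-v_p(x)} = 2^{2} = 4.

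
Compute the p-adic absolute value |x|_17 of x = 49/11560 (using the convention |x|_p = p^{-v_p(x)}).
|49/11560|_17 = 289

Step 1 — compute v_17(x) by factoring powers of 17 out of the numerator and denominator: v_17(49/11560) = -2. Step 2 — apply |x|_p = p^{-v_p(x)} = 17^{2} = 289.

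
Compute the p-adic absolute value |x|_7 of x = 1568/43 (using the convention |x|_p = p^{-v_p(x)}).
|1568/43|_7 = 1/49

Step 1 — compute v_7(x) by factoring powers of 7 out of the numerator and denominator: v_7(1568/43) = 2. Step 2 — apply |x|_p = p^{-v_p(x)} = 7^{-2} = 1/49.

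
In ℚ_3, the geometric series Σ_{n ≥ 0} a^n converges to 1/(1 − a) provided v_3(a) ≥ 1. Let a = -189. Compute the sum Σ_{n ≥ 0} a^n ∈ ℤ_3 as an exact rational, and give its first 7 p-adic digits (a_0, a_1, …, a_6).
Σ a^n = 1/(1 − a) = 1/190;  first 7 digits = (1, 0, 0, 2, 0, 2, 0)

v_3(a) = 3 ≥ 1, so the series converges in ℤ_3 to 1/(1 − a) = 1/(1 − (-189)) = 1/190. Expand this rational in ℤ_3: compute digits iteratively via d_i = x_i mod 3, x_{i+1} = (x_i − d_i)/3. The first 7 digits are (1, 0, 0, 2, 0, 2, 0).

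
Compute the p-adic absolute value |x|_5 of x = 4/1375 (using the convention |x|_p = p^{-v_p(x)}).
|4/1375|_5 = 125

Step 1 — compute v_5(x) by factoring powers of 5 out of the numerator and denominator: v_5(4/1375) = -3. Step 2 — apply |x|_p = p^{-v_p(x)} = 5^{3} = 125.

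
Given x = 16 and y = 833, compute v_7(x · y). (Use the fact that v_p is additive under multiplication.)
v_7(13328) = 2

v_p(x) = 0 (factor: 16 = 7^0 · 16); v_p(y) = 2 (factor: 833 = 7^2 · 17). Additivity: v_p(xy) = v_p(x) + v_p(y) = 0 + 2 = 2. (Direct check: xy = 13328 = 7^2 · (272).)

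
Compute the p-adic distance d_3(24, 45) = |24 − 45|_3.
d_3(24, 45) = 1/3

Step 1 — x − y = 24 − 45 = -21. Step 2 — v_3(-21) = 1 (factor: -21 = −(3^1 · 7); the sign does not affect v_p). Step 3 — |x − y|_3 = 3^{-1} = 1/3.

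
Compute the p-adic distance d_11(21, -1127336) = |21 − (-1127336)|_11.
d_11(21, -1127336) = 1/161051

Step 1 — x − y = 21 − (-1127336) = 1127357. Step 2 — v_11(1127357) = 5 (factor: 1127357 = (11^5 · 7); the sign does not affect v_p). Step 3 — |x − y|_11 = 11^{-5} = 1/161051.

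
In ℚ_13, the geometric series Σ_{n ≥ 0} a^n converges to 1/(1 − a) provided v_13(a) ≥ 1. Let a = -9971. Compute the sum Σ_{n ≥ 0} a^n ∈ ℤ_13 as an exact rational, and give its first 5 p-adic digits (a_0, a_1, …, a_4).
Σ a^n = 1/(1 − a) = 1/9972;  first 5 digits = (1, 0, 6, 8, 9)

v_13(a) = 2 ≥ 1, so the series converges in ℤ_13 to 1/(1 − a) = 1/(1 − (-9971)) = 1/9972. Expand this rational in ℤ_13: compute digits iteratively via d_i = x_i mod 13, x_{i+1} = (x_i − d_i)/13. The first 5 digits are (1, 0, 6, 8, 9).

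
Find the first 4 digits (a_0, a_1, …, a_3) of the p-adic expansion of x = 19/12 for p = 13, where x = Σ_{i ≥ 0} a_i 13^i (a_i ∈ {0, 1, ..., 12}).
(a_0, …, a_3) = (7, 5, 5, 5)

v_13(19/12) = 0 (numerator and denominator both coprime to 13), so x ∈ ℤ_13^×. Compute digits iteratively via a_i = x_i mod 13, x_{i+1} = (x_i − a_i)/13, with x_0 = x:
  x_0 = 19/12;  a_0 = 7;  x_1 = (x_0 − 7)/13 = -5/12
  x_1 = -5/12;  a_1 = 5;  x_2 = (x_1 − 5)/13 = -5/12
  x_2 = -5/12;  a_2 = 5;  x_3 = (x_2 − 5)/13 = -5/12
  x_3 = -5/12;  a_3 = 5;  x_4 = (x_3 − 5)/13 = -5/12
Digits: (7, 5, 5, 5).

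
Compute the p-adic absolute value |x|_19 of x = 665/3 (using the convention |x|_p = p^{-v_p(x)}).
|665/3|_19 = 1/19

Step 1 — compute v_19(x) by factoring powers of 19 out of the numerator and denominator: v_19(665/3) = 1. Step 2 — apply |x|_p = p^{-v_p(x)} = 19^{-1} = 1/19.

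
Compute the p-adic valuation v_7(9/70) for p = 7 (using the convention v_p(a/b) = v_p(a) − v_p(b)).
v_7(9/70) = -1

Factor powers of 7 from the numerator and denominator of the reduced fraction: 9 = 7^0 · 9 and 70 = 7^1 · 10. Apply v_p(a/b) = v_p(a) − v_p(b): v_7(9/70) = 0 − 1 = -1.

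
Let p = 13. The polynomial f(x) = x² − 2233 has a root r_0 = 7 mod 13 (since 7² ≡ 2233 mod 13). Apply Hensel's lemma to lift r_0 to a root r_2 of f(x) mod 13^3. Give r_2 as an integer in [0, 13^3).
r_2 = 2191 (mod 2197)

Hensel's recurrence: r_{i+1} = r_i − f(r_i)·(f′(r_i))^{-1} mod 13^{i+2}, with f′(x) = 2x. Iterate:
  r_0 = 7 (mod 13)
  r_1 = 163 (mod 169)
  r_2 = 2191 (mod 2197)
Final: r_2 = 2191, and one checks f(r_2) ≡ 0 mod 13^3.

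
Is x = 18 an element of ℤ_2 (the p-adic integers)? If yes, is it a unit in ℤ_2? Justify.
x ∈ ℤ_2 but not a unit; v_2(x) = 1 > 0

ℤ_2 = {x ∈ ℚ_2 : v_2(x) ≥ 0} and ℤ_2^× = {x ∈ ℤ_2 : v_2(x) = 0}. Here v_2(18) = v_2(num) − v_2(den) = 1; compare against these criteria.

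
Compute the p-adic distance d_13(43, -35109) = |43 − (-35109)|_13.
d_13(43, -35109) = 1/2197

Step 1 — x − y = 43 − (-35109) = 35152. Step 2 — v_13(35152) = 3 (factor: 35152 = (13^3 · 16); the sign does not affect v_p). Step 3 — |x − y|_13 = 13^{-3} = 1/2197.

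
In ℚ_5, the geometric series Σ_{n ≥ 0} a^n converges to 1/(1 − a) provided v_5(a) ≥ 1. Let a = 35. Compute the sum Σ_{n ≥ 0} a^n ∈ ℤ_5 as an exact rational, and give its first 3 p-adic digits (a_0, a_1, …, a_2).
Σ a^n = 1/(1 − a) = -1/34;  first 3 digits = (1, 2, 0)

v_5(a) = 1 ≥ 1, so the series converges in ℤ_5 to 1/(1 − a) = 1/(1 − 35) = -1/34. Expand this rational in ℤ_5: compute digits iteratively via d_i = x_i mod 5, x_{i+1} = (x_i − d_i)/5. The first 3 digits are (1, 2, 0).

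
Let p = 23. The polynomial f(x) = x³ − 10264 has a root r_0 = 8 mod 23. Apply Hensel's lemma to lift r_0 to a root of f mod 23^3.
r_2 = 4930 (mod 12167)

Hensel: r_{i+1} = r_i − f(r_i)/f′(r_i) mod 23^{i+2}, where f′(x) = 3x². Iterate:
  r_0 = 8 (mod 23)
  r_1 = 169 (mod 529)
  r_2 = 4930 (mod 12167)
Final: r = 4930 with f(r) ≡ 0 mod 23^3.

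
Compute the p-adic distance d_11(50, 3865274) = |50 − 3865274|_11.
d_11(50, 3865274) = 1/161051

Step 1 — x − y = 50 − 3865274 = -3865224. Step 2 — v_11(-3865224) = 5 (factor: -3865224 = −(11^5 · 24); the sign does not affect v_p). Step 3 — |x − y|_11 = 11^{-5} = 1/161051.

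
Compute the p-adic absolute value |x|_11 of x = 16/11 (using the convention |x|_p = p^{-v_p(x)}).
|16/11|_11 = 11

Step 1 — compute v_11(x) by factoring powers of 11 out of the numerator and denominator: v_11(16/11) = -1. Step 2 — apply |x|_p = p^{-v_p(x)} = 11^{1} = 11.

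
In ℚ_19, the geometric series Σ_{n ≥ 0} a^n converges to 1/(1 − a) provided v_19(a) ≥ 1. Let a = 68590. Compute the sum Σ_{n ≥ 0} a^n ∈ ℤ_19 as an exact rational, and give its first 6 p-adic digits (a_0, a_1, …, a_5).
Σ a^n = 1/(1 − a) = -1/68589;  first 6 digits = (1, 0, 0, 10, 0, 0)

v_19(a) = 3 ≥ 1, so the series converges in ℤ_19 to 1/(1 − a) = 1/(1 − 68590) = -1/68589. Expand this rational in ℤ_19: compute digits iteratively via d_i = x_i mod 19, x_{i+1} = (x_i − d_i)/19. The first 6 digits are (1, 0, 0, 10, 0, 0).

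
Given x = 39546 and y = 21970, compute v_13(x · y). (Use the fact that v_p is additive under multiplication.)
v_13(868825620) = 6

v_p(x) = 3 (factor: 39546 = 13^3 · 18); v_p(y) = 3 (factor: 21970 = 13^3 · 10). Additivity: v_p(xy) = v_p(x) + v_p(y) = 3 + 3 = 6. (Direct check: xy = 868825620 = 13^6 · (180).)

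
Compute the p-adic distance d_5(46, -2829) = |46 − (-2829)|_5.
d_5(46, -2829) = 1/125

Step 1 — x − y = 46 − (-2829) = 2875. Step 2 — v_5(2875) = 3 (factor: 2875 = (5^3 · 23); the sign does not affect v_p). Step 3 — |x − y|_5 = 5^{-3} = 1/125.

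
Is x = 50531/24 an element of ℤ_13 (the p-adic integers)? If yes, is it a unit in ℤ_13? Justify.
x ∈ ℤ_13 but not a unit; v_13(x) = 3 > 0

ℤ_13 = {x ∈ ℚ_13 : v_13(x) ≥ 0} and ℤ_13^× = {x ∈ ℤ_13 : v_13(x) = 0}. Here v_13(50531/24) = v_13(num) − v_13(den) = 3; compare against these criteria.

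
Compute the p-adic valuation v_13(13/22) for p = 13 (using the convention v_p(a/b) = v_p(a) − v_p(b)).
v_13(13/22) = 1

Factor powers of 13 from the numerator and denominator of the reduced fraction: 13 = 13^1 · 1 and 22 = 13^0 · 22. Apply v_p(a/b) = v_p(a) − v_p(b): v_13(13/22) = 1 − 0 = 1.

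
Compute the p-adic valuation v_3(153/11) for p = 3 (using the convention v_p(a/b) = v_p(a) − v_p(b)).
v_3(153/11) = 2

Factor powers of 3 from the numerator and denominator of the reduced fraction: 153 = 3^2 · 17 and 11 = 3^0 · 11. Apply v_p(a/b) = v_p(a) − v_p(b): v_3(153/11) = 2 − 0 = 2.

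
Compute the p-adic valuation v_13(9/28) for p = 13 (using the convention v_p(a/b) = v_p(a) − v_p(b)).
v_13(9/28) = 0

Factor powers of 13 from the numerator and denominator of the reduced fraction: 9 = 13^0 · 9 and 28 = 13^0 · 28. Apply v_p(a/b) = v_p(a) − v_p(b): v_13(9/28) = 0 − 0 = 0.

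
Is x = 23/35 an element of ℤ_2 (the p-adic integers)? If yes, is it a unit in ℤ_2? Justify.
x ∈ ℤ_2^× (unit); v_2(x) = 0

ℤ_2 = {x ∈ ℚ_2 : v_2(x) ≥ 0} and ℤ_2^× = {x ∈ ℤ_2 : v_2(x) = 0}. Here v_2(23/35) = v_2(num) − v_2(den) = 0; compare against these criteria.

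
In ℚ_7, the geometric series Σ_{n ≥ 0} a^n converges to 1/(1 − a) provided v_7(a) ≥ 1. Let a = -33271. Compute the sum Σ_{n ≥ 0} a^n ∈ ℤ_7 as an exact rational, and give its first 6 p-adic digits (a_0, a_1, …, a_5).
Σ a^n = 1/(1 − a) = 1/33272;  first 6 digits = (1, 0, 0, 1, 0, 5)

v_7(a) = 3 ≥ 1, so the series converges in ℤ_7 to 1/(1 − a) = 1/(1 − (-33271)) = 1/33272. Expand this rational in ℤ_7: compute digits iteratively via d_i = x_i mod 7, x_{i+1} = (x_i − d_i)/7. The first 6 digits are (1, 0, 0, 1, 0, 5).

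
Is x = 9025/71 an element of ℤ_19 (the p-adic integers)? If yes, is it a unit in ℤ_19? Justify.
x ∈ ℤ_19 but not a unit; v_19(x) = 2 > 0

ℤ_19 = {x ∈ ℚ_19 : v_19(x) ≥ 0} and ℤ_19^× = {x ∈ ℤ_19 : v_19(x) = 0}. Here v_19(9025/71) = v_19(num) − v_19(den) = 2; compare against these criteria.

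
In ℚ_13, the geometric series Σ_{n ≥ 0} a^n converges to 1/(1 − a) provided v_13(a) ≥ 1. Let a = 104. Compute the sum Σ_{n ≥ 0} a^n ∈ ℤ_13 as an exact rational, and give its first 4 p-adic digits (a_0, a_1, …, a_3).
Σ a^n = 1/(1 − a) = -1/103;  first 4 digits = (1, 8, 12, 9)

v_13(a) = 1 ≥ 1, so the series converges in ℤ_13 to 1/(1 − a) = 1/(1 − 104) = -1/103. Expand this rational in ℤ_13: compute digits iteratively via d_i = x_i mod 13, x_{i+1} = (x_i − d_i)/13. The first 4 digits are (1, 8, 12, 9).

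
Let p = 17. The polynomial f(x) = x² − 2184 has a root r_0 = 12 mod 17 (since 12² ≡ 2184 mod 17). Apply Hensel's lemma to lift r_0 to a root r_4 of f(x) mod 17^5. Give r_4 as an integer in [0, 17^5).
r_4 = 474924 (mod 1419857)

Hensel's recurrence: r_{i+1} = r_i − f(r_i)·(f′(r_i))^{-1} mod 17^{i+2}, with f′(x) = 2x. Iterate:
  r_0 = 12 (mod 17)
  r_1 = 97 (mod 289)
  r_2 = 3276 (mod 4913)
  r_3 = 57319 (mod 83521)
  r_4 = 474924 (mod 1419857)
Final: r_4 = 474924, and one checks f(r_4) ≡ 0 mod 17^5.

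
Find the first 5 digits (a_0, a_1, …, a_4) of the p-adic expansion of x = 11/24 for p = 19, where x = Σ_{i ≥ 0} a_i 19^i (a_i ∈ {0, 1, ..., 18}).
(a_0, …, a_4) = (6, 10, 5, 10, 5)

v_19(11/24) = 0 (numerator and denominator both coprime to 19), so x ∈ ℤ_19^×. Compute digits iteratively via a_i = x_i mod 19, x_{i+1} = (x_i − a_i)/19, with x_0 = x:
  x_0 = 11/24;  a_0 = 6;  x_1 = (x_0 − 6)/19 = -7/24
  x_1 = -7/24;  a_1 = 10;  x_2 = (x_1 − 10)/19 = -13/24
  x_2 = -13/24;  a_2 = 5;  x_3 = (x_2 − 5)/19 = -7/24
  x_3 = -7/24;  a_3 = 10;  x_4 = (x_3 − 10)/19 = -13/24
  x_4 = -13/24;  a_4 = 5;  x_5 = (x_4 − 5)/19 = -7/24
Digits: (6, 10, 5, 10, 5).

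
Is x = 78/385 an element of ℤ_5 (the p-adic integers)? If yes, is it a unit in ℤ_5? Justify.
x ∉ ℤ_5 (v_5(x) = -1 < 0)

ℤ_5 = {x ∈ ℚ_5 : v_5(x) ≥ 0} and ℤ_5^× = {x ∈ ℤ_5 : v_5(x) = 0}. Here v_5(78/385) = v_5(num) − v_5(den) = -1; compare against these criteria.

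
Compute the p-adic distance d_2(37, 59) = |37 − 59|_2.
d_2(37, 59) = 1/2

Step 1 — x − y = 37 − 59 = -22. Step 2 — v_2(-22) = 1 (factor: -22 = −(2^1 · 11); the sign does not affect v_p). Step 3 — |x − y|_2 = 2^{-1} = 1/2.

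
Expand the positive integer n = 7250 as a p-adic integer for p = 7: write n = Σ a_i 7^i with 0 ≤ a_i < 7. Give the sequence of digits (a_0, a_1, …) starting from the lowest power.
(a_0, a_1, …) = (5, 6, 0, 0, 3)

Repeated division by 7 gives the digits low-to-high: 7250 = 5 + 6·7^1 + 3·7^4. Digit sequence: (5, 6, 0, 0, 3).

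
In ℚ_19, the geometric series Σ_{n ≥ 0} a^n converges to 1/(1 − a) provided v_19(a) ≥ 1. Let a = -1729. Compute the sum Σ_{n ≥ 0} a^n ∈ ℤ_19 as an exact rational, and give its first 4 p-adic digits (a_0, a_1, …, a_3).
Σ a^n = 1/(1 − a) = 1/1730;  first 4 digits = (1, 4, 11, 5)

v_19(a) = 1 ≥ 1, so the series converges in ℤ_19 to 1/(1 − a) = 1/(1 − (-1729)) = 1/1730. Expand this rational in ℤ_19: compute digits iteratively via d_i = x_i mod 19, x_{i+1} = (x_i − d_i)/19. The first 4 digits are (1, 4, 11, 5).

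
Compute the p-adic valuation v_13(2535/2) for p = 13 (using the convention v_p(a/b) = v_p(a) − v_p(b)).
v_13(2535/2) = 2

Factor powers of 13 from the numerator and denominator of the reduced fraction: 2535 = 13^2 · 15 and 2 = 13^0 · 2. Apply v_p(a/b) = v_p(a) − v_p(b): v_13(2535/2) = 2 − 0 = 2.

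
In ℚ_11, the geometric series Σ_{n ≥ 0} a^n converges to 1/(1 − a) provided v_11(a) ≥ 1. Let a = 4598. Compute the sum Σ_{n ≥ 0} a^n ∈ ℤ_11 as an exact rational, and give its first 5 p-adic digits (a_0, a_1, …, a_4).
Σ a^n = 1/(1 − a) = -1/4597;  first 5 digits = (1, 0, 5, 3, 3)

v_11(a) = 2 ≥ 1, so the series converges in ℤ_11 to 1/(1 − a) = 1/(1 − 4598) = -1/4597. Expand this rational in ℤ_11: compute digits iteratively via d_i = x_i mod 11, x_{i+1} = (x_i − d_i)/11. The first 5 digits are (1, 0, 5, 3, 3).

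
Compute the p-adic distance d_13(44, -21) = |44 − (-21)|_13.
d_13(44, -21) = 1/13

Step 1 — x − y = 44 − (-21) = 65. Step 2 — v_13(65) = 1 (factor: 65 = (13^1 · 5); the sign does not affect v_p). Step 3 — |x − y|_13 = 13^{-1} = 1/13.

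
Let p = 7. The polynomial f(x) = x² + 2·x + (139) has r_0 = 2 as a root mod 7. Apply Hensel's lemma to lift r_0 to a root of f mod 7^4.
r_3 = 1178 (mod 2401)

Hensel: r_{i+1} = r_i − f(r_i)·(f′(r_i))^{-1} mod 7^{i+2}, f′(x) = 2x + 2. Iterate:
  r_0 = 2 (mod 7)
  r_1 = 2 (mod 49)
  r_2 = 149 (mod 343)
  r_3 = 1178 (mod 2401)
Final: r = 1178 satisfies f(r) ≡ 0 mod 7^4.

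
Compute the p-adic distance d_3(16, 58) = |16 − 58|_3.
d_3(16, 58) = 1/3

Step 1 — x − y = 16 − 58 = -42. Step 2 — v_3(-42) = 1 (factor: -42 = −(3^1 · 14); the sign does not affect v_p). Step 3 — |x − y|_3 = 3^{-1} = 1/3.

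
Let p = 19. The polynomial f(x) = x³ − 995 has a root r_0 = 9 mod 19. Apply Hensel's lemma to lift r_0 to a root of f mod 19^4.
r_3 = 108423 (mod 130321)

Hensel: r_{i+1} = r_i − f(r_i)/f′(r_i) mod 19^{i+2}, where f′(x) = 3x². Iterate:
  r_0 = 9 (mod 19)
  r_1 = 123 (mod 361)
  r_2 = 5538 (mod 6859)
  r_3 = 108423 (mod 130321)
Final: r = 108423 with f(r) ≡ 0 mod 19^4.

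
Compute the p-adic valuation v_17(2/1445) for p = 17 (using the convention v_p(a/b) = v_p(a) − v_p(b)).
v_17(2/1445) = -2

Factor powers of 17 from the numerator and denominator of the reduced fraction: 2 = 17^0 · 2 and 1445 = 17^2 · 5. Apply v_p(a/b) = v_p(a) − v_p(b): v_17(2/1445) = 0 − 2 = -2.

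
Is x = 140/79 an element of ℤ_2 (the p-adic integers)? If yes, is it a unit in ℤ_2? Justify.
x ∈ ℤ_2 but not a unit; v_2(x) = 2 > 0

ℤ_2 = {x ∈ ℚ_2 : v_2(x) ≥ 0} and ℤ_2^× = {x ∈ ℤ_2 : v_2(x) = 0}. Here v_2(140/79) = v_2(num) − v_2(den) = 2; compare against these criteria.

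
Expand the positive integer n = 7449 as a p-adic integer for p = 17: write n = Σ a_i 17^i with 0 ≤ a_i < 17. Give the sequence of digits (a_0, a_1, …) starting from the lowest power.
(a_0, a_1, …) = (3, 13, 8, 1)

Repeated division by 17 gives the digits low-to-high: 7449 = 3 + 13·17^1 + 8·17^2 + 1·17^3. Digit sequence: (3, 13, 8, 1).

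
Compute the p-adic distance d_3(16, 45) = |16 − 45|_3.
d_3(16, 45) = 1

Step 1 — x − y = 16 − 45 = -29. Step 2 — v_3(-29) = 0 (factor: -29 = −(3^0 · 29); the sign does not affect v_p). Step 3 — |x − y|_3 = 3^{0} = 1.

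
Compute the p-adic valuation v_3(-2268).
v_3(-2268) = 4

v_3(n) is the largest exponent k such that 3^k divides n. Factor out: -2268 = -3^4 · 28. (Sign doesn't affect v_p.) So v_3(-2268) = 4.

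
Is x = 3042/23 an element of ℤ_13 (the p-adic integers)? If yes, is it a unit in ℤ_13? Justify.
x ∈ ℤ_13 but not a unit; v_13(x) = 2 > 0

ℤ_13 = {x ∈ ℚ_13 : v_13(x) ≥ 0} and ℤ_13^× = {x ∈ ℤ_13 : v_13(x) = 0}. Here v_13(3042/23) = v_13(num) − v_13(den) = 2; compare against these criteria.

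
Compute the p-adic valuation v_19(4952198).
v_19(4952198) = 5

v_19(n) is the largest exponent k such that 19^k divides n. Factor out: 4952198 = 19^5 · 2. (Sign doesn't affect v_p.) So v_19(4952198) = 5.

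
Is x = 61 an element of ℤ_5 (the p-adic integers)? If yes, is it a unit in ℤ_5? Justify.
x ∈ ℤ_5^× (unit); v_5(x) = 0

ℤ_5 = {x ∈ ℚ_5 : v_5(x) ≥ 0} and ℤ_5^× = {x ∈ ℤ_5 : v_5(x) = 0}. Here v_5(61) = v_5(num) − v_5(den) = 0; compare against these criteria.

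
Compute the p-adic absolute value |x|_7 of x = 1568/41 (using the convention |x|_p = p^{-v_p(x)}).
|1568/41|_7 = 1/49

Step 1 — compute v_7(x) by factoring powers of 7 out of the numerator and denominator: v_7(1568/41) = 2. Step 2 — apply |x|_p = p^{-v_p(x)} = 7^{-2} = 1/49.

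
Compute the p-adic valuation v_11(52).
v_11(52) = 0

v_11(n) is the largest exponent k such that 11^k divides n. Factor out: 52 = 11^0 · 52. (Sign doesn't affect v_p.) So v_11(52) = 0.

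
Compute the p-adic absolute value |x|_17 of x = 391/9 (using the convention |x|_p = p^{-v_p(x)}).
|391/9|_17 = 1/17

Step 1 — compute v_17(x) by factoring powers of 17 out of the numerator and denominator: v_17(391/9) = 1. Step 2 — apply |x|_p = p^{-v_p(x)} = 17^{-1} = 1/17.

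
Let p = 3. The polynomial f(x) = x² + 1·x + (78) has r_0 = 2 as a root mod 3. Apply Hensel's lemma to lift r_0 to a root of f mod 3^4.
r_3 = 32 (mod 81)

Hensel: r_{i+1} = r_i − f(r_i)·(f′(r_i))^{-1} mod 3^{i+2}, f′(x) = 2x + 1. Iterate:
  r_0 = 2 (mod 3)
  r_1 = 5 (mod 9)
  r_2 = 5 (mod 27)
  r_3 = 32 (mod 81)
Final: r = 32 satisfies f(r) ≡ 0 mod 3^4.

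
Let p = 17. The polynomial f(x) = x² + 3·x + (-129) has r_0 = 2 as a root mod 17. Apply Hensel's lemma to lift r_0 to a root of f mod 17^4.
r_3 = 42791 (mod 83521)

Hensel: r_{i+1} = r_i − f(r_i)·(f′(r_i))^{-1} mod 17^{i+2}, f′(x) = 2x + 3. Iterate:
  r_0 = 2 (mod 17)
  r_1 = 19 (mod 289)
  r_2 = 3487 (mod 4913)
  r_3 = 42791 (mod 83521)
Final: r = 42791 satisfies f(r) ≡ 0 mod 17^4.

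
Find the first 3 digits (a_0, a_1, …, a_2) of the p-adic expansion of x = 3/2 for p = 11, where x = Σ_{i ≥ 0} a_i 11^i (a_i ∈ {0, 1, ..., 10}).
(a_0, …, a_2) = (7, 5, 5)

v_11(3/2) = 0 (numerator and denominator both coprime to 11), so x ∈ ℤ_11^×. Compute digits iteratively via a_i = x_i mod 11, x_{i+1} = (x_i − a_i)/11, with x_0 = x:
  x_0 = 3/2;  a_0 = 7;  x_1 = (x_0 − 7)/11 = -1/2
  x_1 = -1/2;  a_1 = 5;  x_2 = (x_1 − 5)/11 = -1/2
  x_2 = -1/2;  a_2 = 5;  x_3 = (x_2 − 5)/11 = -1/2
Digits: (7, 5, 5).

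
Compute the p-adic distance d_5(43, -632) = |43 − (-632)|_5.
d_5(43, -632) = 1/25

Step 1 — x − y = 43 − (-632) = 675. Step 2 — v_5(675) = 2 (factor: 675 = (5^2 · 27); the sign does not affect v_p). Step 3 — |x − y|_5 = 5^{-2} = 1/25.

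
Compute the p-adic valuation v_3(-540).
v_3(-540) = 3

v_3(n) is the largest exponent k such that 3^k divides n. Factor out: -540 = -3^3 · 20. (Sign doesn't affect v_p.) So v_3(-540) = 3.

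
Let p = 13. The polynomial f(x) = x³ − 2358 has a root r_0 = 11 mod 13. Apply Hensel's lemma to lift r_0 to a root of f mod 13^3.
r_2 = 2026 (mod 2197)

Hensel: r_{i+1} = r_i − f(r_i)/f′(r_i) mod 13^{i+2}, where f′(x) = 3x². Iterate:
  r_0 = 11 (mod 13)
  r_1 = 167 (mod 169)
  r_2 = 2026 (mod 2197)
Final: r = 2026 with f(r) ≡ 0 mod 13^3.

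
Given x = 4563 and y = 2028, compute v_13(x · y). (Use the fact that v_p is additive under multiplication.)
v_13(9253764) = 4

v_p(x) = 2 (factor: 4563 = 13^2 · 27); v_p(y) = 2 (factor: 2028 = 13^2 · 12). Additivity: v_p(xy) = v_p(x) + v_p(y) = 2 + 2 = 4. (Direct check: xy = 9253764 = 13^4 · (324).)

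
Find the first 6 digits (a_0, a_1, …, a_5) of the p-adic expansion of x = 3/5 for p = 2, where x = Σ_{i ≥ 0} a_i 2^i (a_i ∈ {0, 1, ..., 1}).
(a_0, …, a_5) = (1, 1, 1, 0, 0, 1)

v_2(3/5) = 0 (numerator and denominator both coprime to 2), so x ∈ ℤ_2^×. Compute digits iteratively via a_i = x_i mod 2, x_{i+1} = (x_i − a_i)/2, with x_0 = x:
  x_0 = 3/5;  a_0 = 1;  x_1 = (x_0 − 1)/2 = -1/5
  x_1 = -1/5;  a_1 = 1;  x_2 = (x_1 − 1)/2 = -3/5
  x_2 = -3/5;  a_2 = 1;  x_3 = (x_2 − 1)/2 = -4/5
  x_3 = -4/5;  a_3 = 0;  x_4 = (x_3 − 0)/2 = -2/5
  x_4 = -2/5;  a_4 = 0;  x_5 = (x_4 − 0)/2 = -1/5
  x_5 = -1/5;  a_5 = 1;  x_6 = (x_5 − 1)/2 = -3/5
Digits: (1, 1, 1, 0, 0, 1).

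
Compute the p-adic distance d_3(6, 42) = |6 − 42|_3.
d_3(6, 42) = 1/9

Step 1 — x − y = 6 − 42 = -36. Step 2 — v_3(-36) = 2 (factor: -36 = −(3^2 · 4); the sign does not affect v_p). Step 3 — |x − y|_3 = 3^{-2} = 1/9.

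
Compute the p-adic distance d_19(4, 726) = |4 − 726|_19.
d_19(4, 726) = 1/361

Step 1 — x − y = 4 − 726 = -722. Step 2 — v_19(-722) = 2 (factor: -722 = −(19^2 · 2); the sign does not affect v_p). Step 3 — |x − y|_19 = 19^{-2} = 1/361.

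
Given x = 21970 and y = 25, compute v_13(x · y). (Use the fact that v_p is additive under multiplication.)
v_13(549250) = 3

v_p(x) = 3 (factor: 21970 = 13^3 · 10); v_p(y) = 0 (factor: 25 = 13^0 · 25). Additivity: v_p(xy) = v_p(x) + v_p(y) = 3 + 0 = 3. (Direct check: xy = 549250 = 13^3 · (250).)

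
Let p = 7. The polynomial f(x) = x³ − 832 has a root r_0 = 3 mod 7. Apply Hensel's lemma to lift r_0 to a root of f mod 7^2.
r_1 = 31 (mod 49)

Hensel: r_{i+1} = r_i − f(r_i)/f′(r_i) mod 7^{i+2}, where f′(x) = 3x². Iterate:
  r_0 = 3 (mod 7)
  r_1 = 31 (mod 49)
Final: r = 31 with f(r) ≡ 0 mod 7^2.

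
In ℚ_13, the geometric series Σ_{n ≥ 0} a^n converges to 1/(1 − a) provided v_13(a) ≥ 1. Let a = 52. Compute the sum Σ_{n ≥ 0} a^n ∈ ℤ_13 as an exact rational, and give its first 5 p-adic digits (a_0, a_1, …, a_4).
Σ a^n = 1/(1 − a) = -1/51;  first 5 digits = (1, 4, 3, 0, 1)

v_13(a) = 1 ≥ 1, so the series converges in ℤ_13 to 1/(1 − a) = 1/(1 − 52) = -1/51. Expand this rational in ℤ_13: compute digits iteratively via d_i = x_i mod 13, x_{i+1} = (x_i − d_i)/13. The first 5 digits are (1, 4, 3, 0, 1).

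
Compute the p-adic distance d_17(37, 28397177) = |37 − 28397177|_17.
d_17(37, 28397177) = 1/1419857

Step 1 — x − y = 37 − 28397177 = -28397140. Step 2 — v_17(-28397140) = 5 (factor: -28397140 = −(17^5 · 20); the sign does not affect v_p). Step 3 — |x − y|_17 = 17^{-5} = 1/1419857.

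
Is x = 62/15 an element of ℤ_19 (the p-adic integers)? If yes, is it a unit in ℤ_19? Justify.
x ∈ ℤ_19^× (unit); v_19(x) = 0

ℤ_19 = {x ∈ ℚ_19 : v_19(x) ≥ 0} and ℤ_19^× = {x ∈ ℤ_19 : v_19(x) = 0}. Here v_19(62/15) = v_19(num) − v_19(den) = 0; compare against these criteria.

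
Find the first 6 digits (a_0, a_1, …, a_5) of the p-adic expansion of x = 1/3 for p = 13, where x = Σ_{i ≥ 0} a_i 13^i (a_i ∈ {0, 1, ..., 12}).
(a_0, …, a_5) = (9, 8, 8, 8, 8, 8)

v_13(1/3) = 0 (numerator and denominator both coprime to 13), so x ∈ ℤ_13^×. Compute digits iteratively via a_i = x_i mod 13, x_{i+1} = (x_i − a_i)/13, with x_0 = x:
  x_0 = 1/3;  a_0 = 9;  x_1 = (x_0 − 9)/13 = -2/3
  x_1 = -2/3;  a_1 = 8;  x_2 = (x_1 − 8)/13 = -2/3
  x_2 = -2/3;  a_2 = 8;  x_3 = (x_2 − 8)/13 = -2/3
  x_3 = -2/3;  a_3 = 8;  x_4 = (x_3 − 8)/13 = -2/3
  x_4 = -2/3;  a_4 = 8;  x_5 = (x_4 − 8)/13 = -2/3
  x_5 = -2/3;  a_5 = 8;  x_6 = (x_5 − 8)/13 = -2/3
Digits: (9, 8, 8, 8, 8, 8).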